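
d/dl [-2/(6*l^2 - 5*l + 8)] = 2*(12*l - 5)/(6*l^2 - 5*l + 8)^2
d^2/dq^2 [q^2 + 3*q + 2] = 2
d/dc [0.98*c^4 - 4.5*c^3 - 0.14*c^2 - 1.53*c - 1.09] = 3.92*c^3 - 13.5*c^2 - 0.28*c - 1.53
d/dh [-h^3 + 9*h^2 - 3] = 3*h*(6 - h)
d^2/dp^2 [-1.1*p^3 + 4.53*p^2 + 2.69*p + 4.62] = 9.06 - 6.6*p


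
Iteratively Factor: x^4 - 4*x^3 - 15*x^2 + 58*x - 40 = (x - 5)*(x^3 + x^2 - 10*x + 8) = (x - 5)*(x - 2)*(x^2 + 3*x - 4) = (x - 5)*(x - 2)*(x + 4)*(x - 1)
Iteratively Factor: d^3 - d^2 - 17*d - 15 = (d - 5)*(d^2 + 4*d + 3) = (d - 5)*(d + 1)*(d + 3)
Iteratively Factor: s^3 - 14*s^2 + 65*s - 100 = (s - 5)*(s^2 - 9*s + 20) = (s - 5)*(s - 4)*(s - 5)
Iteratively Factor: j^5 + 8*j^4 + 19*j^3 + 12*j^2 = (j + 1)*(j^4 + 7*j^3 + 12*j^2) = (j + 1)*(j + 4)*(j^3 + 3*j^2) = j*(j + 1)*(j + 4)*(j^2 + 3*j) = j*(j + 1)*(j + 3)*(j + 4)*(j)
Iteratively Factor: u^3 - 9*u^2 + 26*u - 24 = (u - 2)*(u^2 - 7*u + 12) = (u - 3)*(u - 2)*(u - 4)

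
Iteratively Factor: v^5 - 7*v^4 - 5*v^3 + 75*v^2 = (v)*(v^4 - 7*v^3 - 5*v^2 + 75*v) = v*(v - 5)*(v^3 - 2*v^2 - 15*v) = v^2*(v - 5)*(v^2 - 2*v - 15) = v^2*(v - 5)^2*(v + 3)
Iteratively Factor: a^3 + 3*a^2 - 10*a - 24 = (a - 3)*(a^2 + 6*a + 8) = (a - 3)*(a + 4)*(a + 2)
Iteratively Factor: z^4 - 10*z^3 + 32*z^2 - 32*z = (z - 2)*(z^3 - 8*z^2 + 16*z) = (z - 4)*(z - 2)*(z^2 - 4*z) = (z - 4)^2*(z - 2)*(z)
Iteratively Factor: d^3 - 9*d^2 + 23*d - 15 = (d - 3)*(d^2 - 6*d + 5) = (d - 5)*(d - 3)*(d - 1)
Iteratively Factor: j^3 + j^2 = (j)*(j^2 + j) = j^2*(j + 1)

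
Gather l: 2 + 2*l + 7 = 2*l + 9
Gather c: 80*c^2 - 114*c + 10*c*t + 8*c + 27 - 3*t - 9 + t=80*c^2 + c*(10*t - 106) - 2*t + 18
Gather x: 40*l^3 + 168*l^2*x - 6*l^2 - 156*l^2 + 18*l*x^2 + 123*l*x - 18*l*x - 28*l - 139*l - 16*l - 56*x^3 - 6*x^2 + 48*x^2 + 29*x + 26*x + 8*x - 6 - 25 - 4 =40*l^3 - 162*l^2 - 183*l - 56*x^3 + x^2*(18*l + 42) + x*(168*l^2 + 105*l + 63) - 35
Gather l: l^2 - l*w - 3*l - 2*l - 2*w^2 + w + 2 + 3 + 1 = l^2 + l*(-w - 5) - 2*w^2 + w + 6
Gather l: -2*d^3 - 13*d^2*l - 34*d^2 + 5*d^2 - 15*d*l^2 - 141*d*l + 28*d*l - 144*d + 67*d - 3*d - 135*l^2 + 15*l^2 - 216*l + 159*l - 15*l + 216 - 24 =-2*d^3 - 29*d^2 - 80*d + l^2*(-15*d - 120) + l*(-13*d^2 - 113*d - 72) + 192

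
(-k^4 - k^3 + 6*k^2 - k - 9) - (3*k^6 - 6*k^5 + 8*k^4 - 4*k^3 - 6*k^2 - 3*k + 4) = -3*k^6 + 6*k^5 - 9*k^4 + 3*k^3 + 12*k^2 + 2*k - 13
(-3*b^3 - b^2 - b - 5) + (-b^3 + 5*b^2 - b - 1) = -4*b^3 + 4*b^2 - 2*b - 6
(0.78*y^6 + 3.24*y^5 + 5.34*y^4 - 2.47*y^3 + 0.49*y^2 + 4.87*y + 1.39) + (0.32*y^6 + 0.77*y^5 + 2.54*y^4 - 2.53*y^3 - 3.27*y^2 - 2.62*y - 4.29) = 1.1*y^6 + 4.01*y^5 + 7.88*y^4 - 5.0*y^3 - 2.78*y^2 + 2.25*y - 2.9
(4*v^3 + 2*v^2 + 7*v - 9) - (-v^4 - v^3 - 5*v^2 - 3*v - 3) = v^4 + 5*v^3 + 7*v^2 + 10*v - 6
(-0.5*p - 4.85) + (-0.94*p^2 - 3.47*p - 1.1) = -0.94*p^2 - 3.97*p - 5.95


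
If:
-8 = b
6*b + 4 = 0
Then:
No Solution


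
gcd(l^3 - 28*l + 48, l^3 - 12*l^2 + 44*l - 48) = l^2 - 6*l + 8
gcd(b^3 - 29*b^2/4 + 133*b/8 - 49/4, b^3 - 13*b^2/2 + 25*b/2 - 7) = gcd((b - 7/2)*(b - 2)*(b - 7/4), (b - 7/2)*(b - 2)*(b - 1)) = b^2 - 11*b/2 + 7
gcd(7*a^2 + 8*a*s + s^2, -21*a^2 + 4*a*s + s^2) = 7*a + s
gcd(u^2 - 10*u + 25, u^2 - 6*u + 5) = u - 5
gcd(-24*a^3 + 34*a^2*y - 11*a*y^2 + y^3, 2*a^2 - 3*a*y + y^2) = -a + y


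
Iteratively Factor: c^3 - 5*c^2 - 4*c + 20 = (c + 2)*(c^2 - 7*c + 10) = (c - 2)*(c + 2)*(c - 5)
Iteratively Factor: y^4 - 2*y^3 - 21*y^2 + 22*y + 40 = (y + 1)*(y^3 - 3*y^2 - 18*y + 40) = (y - 5)*(y + 1)*(y^2 + 2*y - 8) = (y - 5)*(y + 1)*(y + 4)*(y - 2)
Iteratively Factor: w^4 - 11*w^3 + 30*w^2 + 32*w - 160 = (w - 5)*(w^3 - 6*w^2 + 32) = (w - 5)*(w - 4)*(w^2 - 2*w - 8) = (w - 5)*(w - 4)^2*(w + 2)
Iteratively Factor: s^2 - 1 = (s + 1)*(s - 1)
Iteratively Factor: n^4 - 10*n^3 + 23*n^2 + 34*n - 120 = (n - 3)*(n^3 - 7*n^2 + 2*n + 40) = (n - 4)*(n - 3)*(n^2 - 3*n - 10) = (n - 5)*(n - 4)*(n - 3)*(n + 2)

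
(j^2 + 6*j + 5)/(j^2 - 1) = (j + 5)/(j - 1)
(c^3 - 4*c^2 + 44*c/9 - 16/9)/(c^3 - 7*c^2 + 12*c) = (9*c^3 - 36*c^2 + 44*c - 16)/(9*c*(c^2 - 7*c + 12))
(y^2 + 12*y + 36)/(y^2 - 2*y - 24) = (y^2 + 12*y + 36)/(y^2 - 2*y - 24)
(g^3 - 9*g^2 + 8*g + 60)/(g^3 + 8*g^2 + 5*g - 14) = (g^2 - 11*g + 30)/(g^2 + 6*g - 7)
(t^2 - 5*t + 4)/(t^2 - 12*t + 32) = (t - 1)/(t - 8)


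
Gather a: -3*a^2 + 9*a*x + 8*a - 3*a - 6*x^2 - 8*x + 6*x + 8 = -3*a^2 + a*(9*x + 5) - 6*x^2 - 2*x + 8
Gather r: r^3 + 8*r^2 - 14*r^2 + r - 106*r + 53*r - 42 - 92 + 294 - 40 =r^3 - 6*r^2 - 52*r + 120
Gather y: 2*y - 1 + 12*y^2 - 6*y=12*y^2 - 4*y - 1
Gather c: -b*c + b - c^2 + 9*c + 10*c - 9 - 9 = b - c^2 + c*(19 - b) - 18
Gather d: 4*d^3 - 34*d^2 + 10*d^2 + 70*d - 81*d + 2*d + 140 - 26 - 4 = 4*d^3 - 24*d^2 - 9*d + 110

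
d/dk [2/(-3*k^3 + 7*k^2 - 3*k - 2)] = 2*(9*k^2 - 14*k + 3)/(3*k^3 - 7*k^2 + 3*k + 2)^2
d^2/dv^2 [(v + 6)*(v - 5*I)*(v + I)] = 6*v + 12 - 8*I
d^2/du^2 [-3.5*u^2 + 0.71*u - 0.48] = -7.00000000000000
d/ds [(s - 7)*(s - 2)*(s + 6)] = 3*s^2 - 6*s - 40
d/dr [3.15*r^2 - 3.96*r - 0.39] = 6.3*r - 3.96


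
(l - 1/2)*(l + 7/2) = l^2 + 3*l - 7/4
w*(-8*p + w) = -8*p*w + w^2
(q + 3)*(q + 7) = q^2 + 10*q + 21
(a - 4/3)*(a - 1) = a^2 - 7*a/3 + 4/3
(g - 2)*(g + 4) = g^2 + 2*g - 8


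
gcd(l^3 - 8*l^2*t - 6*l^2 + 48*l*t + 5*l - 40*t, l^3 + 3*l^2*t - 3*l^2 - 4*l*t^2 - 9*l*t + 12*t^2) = 1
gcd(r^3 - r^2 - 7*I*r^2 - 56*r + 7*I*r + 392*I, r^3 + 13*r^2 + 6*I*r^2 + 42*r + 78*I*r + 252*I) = r + 7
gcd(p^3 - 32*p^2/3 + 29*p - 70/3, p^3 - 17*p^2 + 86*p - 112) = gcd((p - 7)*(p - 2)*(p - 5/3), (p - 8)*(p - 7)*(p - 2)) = p^2 - 9*p + 14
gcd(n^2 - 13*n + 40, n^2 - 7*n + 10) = n - 5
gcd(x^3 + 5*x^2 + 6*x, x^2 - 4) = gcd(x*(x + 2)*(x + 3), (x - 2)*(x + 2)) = x + 2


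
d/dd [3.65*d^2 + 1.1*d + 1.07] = 7.3*d + 1.1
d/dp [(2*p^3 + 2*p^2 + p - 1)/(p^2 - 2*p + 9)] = (2*p^4 - 8*p^3 + 49*p^2 + 38*p + 7)/(p^4 - 4*p^3 + 22*p^2 - 36*p + 81)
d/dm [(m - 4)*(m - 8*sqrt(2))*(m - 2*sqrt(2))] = 3*m^2 - 20*sqrt(2)*m - 8*m + 32 + 40*sqrt(2)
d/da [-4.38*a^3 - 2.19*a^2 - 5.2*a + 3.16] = -13.14*a^2 - 4.38*a - 5.2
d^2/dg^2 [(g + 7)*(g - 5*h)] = 2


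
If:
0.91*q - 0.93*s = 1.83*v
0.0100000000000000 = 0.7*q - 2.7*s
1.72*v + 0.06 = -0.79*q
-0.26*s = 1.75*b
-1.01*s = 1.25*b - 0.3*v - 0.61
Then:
No Solution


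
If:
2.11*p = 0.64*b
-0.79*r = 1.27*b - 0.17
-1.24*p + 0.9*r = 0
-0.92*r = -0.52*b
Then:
No Solution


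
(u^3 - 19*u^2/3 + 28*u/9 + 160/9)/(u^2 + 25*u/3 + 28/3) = (3*u^2 - 23*u + 40)/(3*(u + 7))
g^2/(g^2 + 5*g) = g/(g + 5)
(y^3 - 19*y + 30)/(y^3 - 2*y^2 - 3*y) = (y^2 + 3*y - 10)/(y*(y + 1))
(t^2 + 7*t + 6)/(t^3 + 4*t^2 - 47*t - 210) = (t + 1)/(t^2 - 2*t - 35)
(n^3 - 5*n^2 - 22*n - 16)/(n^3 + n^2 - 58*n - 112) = (n + 1)/(n + 7)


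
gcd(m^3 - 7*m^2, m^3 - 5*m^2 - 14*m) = m^2 - 7*m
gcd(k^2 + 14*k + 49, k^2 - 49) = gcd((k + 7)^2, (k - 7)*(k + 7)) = k + 7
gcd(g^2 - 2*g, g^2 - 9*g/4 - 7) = 1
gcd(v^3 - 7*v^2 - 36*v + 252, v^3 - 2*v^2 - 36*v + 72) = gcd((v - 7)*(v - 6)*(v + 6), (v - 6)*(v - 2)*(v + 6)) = v^2 - 36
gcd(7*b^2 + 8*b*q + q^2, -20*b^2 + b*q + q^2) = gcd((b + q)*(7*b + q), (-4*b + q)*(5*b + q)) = 1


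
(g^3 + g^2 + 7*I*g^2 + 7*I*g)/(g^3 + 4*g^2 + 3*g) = (g + 7*I)/(g + 3)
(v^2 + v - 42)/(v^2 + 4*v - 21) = (v - 6)/(v - 3)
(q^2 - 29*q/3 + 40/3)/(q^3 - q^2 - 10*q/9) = 3*(q - 8)/(q*(3*q + 2))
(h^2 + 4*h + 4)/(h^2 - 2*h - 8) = (h + 2)/(h - 4)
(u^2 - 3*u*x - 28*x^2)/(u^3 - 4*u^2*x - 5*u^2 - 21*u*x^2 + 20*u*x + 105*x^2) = (u + 4*x)/(u^2 + 3*u*x - 5*u - 15*x)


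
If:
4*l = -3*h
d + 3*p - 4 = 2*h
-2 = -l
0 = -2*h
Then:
No Solution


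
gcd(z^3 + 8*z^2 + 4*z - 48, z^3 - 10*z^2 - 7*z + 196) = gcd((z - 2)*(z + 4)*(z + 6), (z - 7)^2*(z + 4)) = z + 4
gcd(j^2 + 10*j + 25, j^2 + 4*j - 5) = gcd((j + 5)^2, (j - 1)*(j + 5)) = j + 5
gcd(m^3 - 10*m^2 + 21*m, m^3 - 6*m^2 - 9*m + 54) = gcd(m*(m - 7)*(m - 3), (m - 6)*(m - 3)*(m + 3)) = m - 3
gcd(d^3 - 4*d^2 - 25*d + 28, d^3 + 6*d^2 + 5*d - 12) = d^2 + 3*d - 4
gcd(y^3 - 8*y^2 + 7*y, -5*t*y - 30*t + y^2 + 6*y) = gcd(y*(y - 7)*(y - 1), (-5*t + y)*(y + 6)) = 1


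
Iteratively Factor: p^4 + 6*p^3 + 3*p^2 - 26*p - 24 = (p + 1)*(p^3 + 5*p^2 - 2*p - 24) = (p + 1)*(p + 3)*(p^2 + 2*p - 8) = (p + 1)*(p + 3)*(p + 4)*(p - 2)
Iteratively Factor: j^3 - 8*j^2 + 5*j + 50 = (j + 2)*(j^2 - 10*j + 25) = (j - 5)*(j + 2)*(j - 5)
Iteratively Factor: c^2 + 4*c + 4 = (c + 2)*(c + 2)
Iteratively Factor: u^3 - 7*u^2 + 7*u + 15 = (u - 3)*(u^2 - 4*u - 5) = (u - 5)*(u - 3)*(u + 1)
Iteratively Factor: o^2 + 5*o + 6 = (o + 2)*(o + 3)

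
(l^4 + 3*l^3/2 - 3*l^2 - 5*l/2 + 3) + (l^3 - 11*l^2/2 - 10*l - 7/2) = l^4 + 5*l^3/2 - 17*l^2/2 - 25*l/2 - 1/2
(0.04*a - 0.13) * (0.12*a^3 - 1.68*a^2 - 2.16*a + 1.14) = 0.0048*a^4 - 0.0828*a^3 + 0.132*a^2 + 0.3264*a - 0.1482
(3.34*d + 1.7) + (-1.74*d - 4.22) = 1.6*d - 2.52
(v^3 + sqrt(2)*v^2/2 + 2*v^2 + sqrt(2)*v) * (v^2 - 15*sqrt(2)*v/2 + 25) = v^5 - 7*sqrt(2)*v^4 + 2*v^4 - 14*sqrt(2)*v^3 + 35*v^3/2 + 25*sqrt(2)*v^2/2 + 35*v^2 + 25*sqrt(2)*v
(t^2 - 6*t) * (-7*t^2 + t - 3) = -7*t^4 + 43*t^3 - 9*t^2 + 18*t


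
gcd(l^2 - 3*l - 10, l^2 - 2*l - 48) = 1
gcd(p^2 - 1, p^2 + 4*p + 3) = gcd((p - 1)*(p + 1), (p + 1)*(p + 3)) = p + 1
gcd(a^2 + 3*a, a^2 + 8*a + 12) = 1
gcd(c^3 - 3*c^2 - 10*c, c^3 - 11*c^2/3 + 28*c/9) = c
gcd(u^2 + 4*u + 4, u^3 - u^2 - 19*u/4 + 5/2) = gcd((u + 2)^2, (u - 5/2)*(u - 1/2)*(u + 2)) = u + 2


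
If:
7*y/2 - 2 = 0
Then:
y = 4/7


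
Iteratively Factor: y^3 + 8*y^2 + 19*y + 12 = (y + 3)*(y^2 + 5*y + 4) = (y + 1)*(y + 3)*(y + 4)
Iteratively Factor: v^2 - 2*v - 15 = (v + 3)*(v - 5)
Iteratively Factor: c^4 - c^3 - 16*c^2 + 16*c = (c)*(c^3 - c^2 - 16*c + 16) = c*(c - 4)*(c^2 + 3*c - 4) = c*(c - 4)*(c + 4)*(c - 1)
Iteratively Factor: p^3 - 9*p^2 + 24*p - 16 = (p - 1)*(p^2 - 8*p + 16) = (p - 4)*(p - 1)*(p - 4)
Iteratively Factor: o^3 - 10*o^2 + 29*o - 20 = (o - 4)*(o^2 - 6*o + 5) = (o - 5)*(o - 4)*(o - 1)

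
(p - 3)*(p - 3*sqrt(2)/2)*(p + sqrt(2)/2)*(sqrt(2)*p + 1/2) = sqrt(2)*p^4 - 3*sqrt(2)*p^3 - 3*p^3/2 - 2*sqrt(2)*p^2 + 9*p^2/2 - 3*p/4 + 6*sqrt(2)*p + 9/4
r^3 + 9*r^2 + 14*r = r*(r + 2)*(r + 7)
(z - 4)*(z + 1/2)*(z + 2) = z^3 - 3*z^2/2 - 9*z - 4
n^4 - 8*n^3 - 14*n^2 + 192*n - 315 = (n - 7)*(n - 3)^2*(n + 5)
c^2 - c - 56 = (c - 8)*(c + 7)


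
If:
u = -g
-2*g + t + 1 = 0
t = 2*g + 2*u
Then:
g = 1/2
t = 0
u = -1/2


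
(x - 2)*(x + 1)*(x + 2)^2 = x^4 + 3*x^3 - 2*x^2 - 12*x - 8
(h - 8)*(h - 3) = h^2 - 11*h + 24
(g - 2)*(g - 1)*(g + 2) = g^3 - g^2 - 4*g + 4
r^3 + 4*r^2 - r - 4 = (r - 1)*(r + 1)*(r + 4)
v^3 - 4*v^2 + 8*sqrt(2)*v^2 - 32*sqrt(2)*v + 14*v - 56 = (v - 4)*(v + sqrt(2))*(v + 7*sqrt(2))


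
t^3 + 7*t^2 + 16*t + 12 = (t + 2)^2*(t + 3)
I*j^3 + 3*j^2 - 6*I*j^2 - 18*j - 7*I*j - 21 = (j - 7)*(j - 3*I)*(I*j + I)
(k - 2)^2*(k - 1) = k^3 - 5*k^2 + 8*k - 4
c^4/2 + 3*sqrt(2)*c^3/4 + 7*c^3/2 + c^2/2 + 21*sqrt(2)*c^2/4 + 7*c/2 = c*(c/2 + sqrt(2)/2)*(c + 7)*(c + sqrt(2)/2)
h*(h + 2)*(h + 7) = h^3 + 9*h^2 + 14*h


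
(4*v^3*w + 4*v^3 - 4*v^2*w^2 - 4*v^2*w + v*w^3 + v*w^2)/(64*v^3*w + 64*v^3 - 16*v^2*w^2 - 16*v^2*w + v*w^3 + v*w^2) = (4*v^2 - 4*v*w + w^2)/(64*v^2 - 16*v*w + w^2)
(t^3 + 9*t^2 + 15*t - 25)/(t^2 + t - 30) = (t^3 + 9*t^2 + 15*t - 25)/(t^2 + t - 30)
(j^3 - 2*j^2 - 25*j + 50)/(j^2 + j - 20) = (j^2 - 7*j + 10)/(j - 4)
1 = 1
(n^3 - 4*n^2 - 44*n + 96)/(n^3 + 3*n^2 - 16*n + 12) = (n - 8)/(n - 1)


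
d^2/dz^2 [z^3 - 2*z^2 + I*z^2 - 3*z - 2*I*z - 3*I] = 6*z - 4 + 2*I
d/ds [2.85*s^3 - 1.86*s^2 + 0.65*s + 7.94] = 8.55*s^2 - 3.72*s + 0.65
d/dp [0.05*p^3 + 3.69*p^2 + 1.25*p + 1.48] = 0.15*p^2 + 7.38*p + 1.25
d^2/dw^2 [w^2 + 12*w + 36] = 2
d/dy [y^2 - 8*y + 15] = 2*y - 8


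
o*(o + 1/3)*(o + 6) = o^3 + 19*o^2/3 + 2*o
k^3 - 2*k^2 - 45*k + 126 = (k - 6)*(k - 3)*(k + 7)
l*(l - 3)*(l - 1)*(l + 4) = l^4 - 13*l^2 + 12*l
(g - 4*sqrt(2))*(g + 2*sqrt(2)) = g^2 - 2*sqrt(2)*g - 16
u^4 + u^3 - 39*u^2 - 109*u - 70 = (u - 7)*(u + 1)*(u + 2)*(u + 5)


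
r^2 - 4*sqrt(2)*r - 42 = (r - 7*sqrt(2))*(r + 3*sqrt(2))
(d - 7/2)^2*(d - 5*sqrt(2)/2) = d^3 - 7*d^2 - 5*sqrt(2)*d^2/2 + 49*d/4 + 35*sqrt(2)*d/2 - 245*sqrt(2)/8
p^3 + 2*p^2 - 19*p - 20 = (p - 4)*(p + 1)*(p + 5)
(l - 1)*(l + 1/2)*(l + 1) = l^3 + l^2/2 - l - 1/2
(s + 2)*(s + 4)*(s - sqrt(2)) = s^3 - sqrt(2)*s^2 + 6*s^2 - 6*sqrt(2)*s + 8*s - 8*sqrt(2)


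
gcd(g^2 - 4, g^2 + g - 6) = g - 2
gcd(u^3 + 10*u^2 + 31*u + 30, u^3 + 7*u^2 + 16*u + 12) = u^2 + 5*u + 6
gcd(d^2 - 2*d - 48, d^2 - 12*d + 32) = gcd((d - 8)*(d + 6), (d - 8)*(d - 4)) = d - 8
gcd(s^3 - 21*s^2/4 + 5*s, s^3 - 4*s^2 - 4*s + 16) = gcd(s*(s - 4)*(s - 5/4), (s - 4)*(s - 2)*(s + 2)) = s - 4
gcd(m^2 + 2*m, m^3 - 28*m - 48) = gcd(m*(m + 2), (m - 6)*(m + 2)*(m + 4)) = m + 2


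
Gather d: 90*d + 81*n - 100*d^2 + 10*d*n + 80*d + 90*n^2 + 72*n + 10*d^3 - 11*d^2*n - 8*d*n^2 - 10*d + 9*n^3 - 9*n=10*d^3 + d^2*(-11*n - 100) + d*(-8*n^2 + 10*n + 160) + 9*n^3 + 90*n^2 + 144*n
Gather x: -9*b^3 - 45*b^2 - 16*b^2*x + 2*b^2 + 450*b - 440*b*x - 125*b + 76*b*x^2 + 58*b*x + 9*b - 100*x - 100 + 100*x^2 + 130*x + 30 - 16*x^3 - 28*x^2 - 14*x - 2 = -9*b^3 - 43*b^2 + 334*b - 16*x^3 + x^2*(76*b + 72) + x*(-16*b^2 - 382*b + 16) - 72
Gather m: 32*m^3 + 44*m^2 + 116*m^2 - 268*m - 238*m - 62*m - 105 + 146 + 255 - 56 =32*m^3 + 160*m^2 - 568*m + 240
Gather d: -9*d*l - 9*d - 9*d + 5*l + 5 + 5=d*(-9*l - 18) + 5*l + 10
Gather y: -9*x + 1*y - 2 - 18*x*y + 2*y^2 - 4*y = -9*x + 2*y^2 + y*(-18*x - 3) - 2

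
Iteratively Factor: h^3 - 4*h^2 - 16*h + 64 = (h + 4)*(h^2 - 8*h + 16) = (h - 4)*(h + 4)*(h - 4)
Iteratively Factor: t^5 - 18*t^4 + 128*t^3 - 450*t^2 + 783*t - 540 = (t - 3)*(t^4 - 15*t^3 + 83*t^2 - 201*t + 180) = (t - 3)^2*(t^3 - 12*t^2 + 47*t - 60) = (t - 4)*(t - 3)^2*(t^2 - 8*t + 15) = (t - 5)*(t - 4)*(t - 3)^2*(t - 3)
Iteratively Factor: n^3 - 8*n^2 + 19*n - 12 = (n - 4)*(n^2 - 4*n + 3) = (n - 4)*(n - 1)*(n - 3)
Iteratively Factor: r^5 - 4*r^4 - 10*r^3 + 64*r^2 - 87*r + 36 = (r - 1)*(r^4 - 3*r^3 - 13*r^2 + 51*r - 36) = (r - 1)*(r + 4)*(r^3 - 7*r^2 + 15*r - 9) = (r - 3)*(r - 1)*(r + 4)*(r^2 - 4*r + 3) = (r - 3)*(r - 1)^2*(r + 4)*(r - 3)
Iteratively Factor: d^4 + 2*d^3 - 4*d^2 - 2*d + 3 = (d + 1)*(d^3 + d^2 - 5*d + 3) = (d - 1)*(d + 1)*(d^2 + 2*d - 3) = (d - 1)^2*(d + 1)*(d + 3)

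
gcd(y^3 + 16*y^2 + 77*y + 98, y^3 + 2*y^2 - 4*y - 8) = y + 2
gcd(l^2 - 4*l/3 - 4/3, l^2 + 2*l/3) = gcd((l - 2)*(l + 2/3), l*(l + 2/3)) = l + 2/3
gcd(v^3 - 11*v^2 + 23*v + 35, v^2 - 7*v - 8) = v + 1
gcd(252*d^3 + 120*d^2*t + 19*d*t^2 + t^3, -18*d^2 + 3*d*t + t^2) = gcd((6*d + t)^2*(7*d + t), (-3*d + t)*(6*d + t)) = 6*d + t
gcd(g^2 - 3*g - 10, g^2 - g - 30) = 1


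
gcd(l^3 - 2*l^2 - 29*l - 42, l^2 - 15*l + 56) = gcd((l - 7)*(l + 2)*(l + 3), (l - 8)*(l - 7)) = l - 7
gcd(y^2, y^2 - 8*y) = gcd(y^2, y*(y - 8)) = y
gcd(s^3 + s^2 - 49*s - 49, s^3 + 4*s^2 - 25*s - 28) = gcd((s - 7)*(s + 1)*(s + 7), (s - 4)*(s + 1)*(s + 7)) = s^2 + 8*s + 7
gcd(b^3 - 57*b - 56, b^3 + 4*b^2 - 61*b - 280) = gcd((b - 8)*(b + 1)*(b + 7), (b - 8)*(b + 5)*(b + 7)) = b^2 - b - 56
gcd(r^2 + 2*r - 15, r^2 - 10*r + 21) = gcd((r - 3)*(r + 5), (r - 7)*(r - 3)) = r - 3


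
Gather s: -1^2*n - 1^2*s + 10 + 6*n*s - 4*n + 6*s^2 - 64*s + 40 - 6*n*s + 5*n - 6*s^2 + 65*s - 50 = 0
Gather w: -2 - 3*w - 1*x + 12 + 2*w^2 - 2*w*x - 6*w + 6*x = 2*w^2 + w*(-2*x - 9) + 5*x + 10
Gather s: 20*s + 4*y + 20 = 20*s + 4*y + 20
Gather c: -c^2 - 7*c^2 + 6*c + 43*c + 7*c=-8*c^2 + 56*c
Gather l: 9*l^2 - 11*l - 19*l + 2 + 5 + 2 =9*l^2 - 30*l + 9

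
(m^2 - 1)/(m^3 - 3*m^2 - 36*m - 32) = (m - 1)/(m^2 - 4*m - 32)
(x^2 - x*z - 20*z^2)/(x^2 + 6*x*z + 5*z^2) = (x^2 - x*z - 20*z^2)/(x^2 + 6*x*z + 5*z^2)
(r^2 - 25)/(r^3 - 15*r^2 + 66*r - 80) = (r + 5)/(r^2 - 10*r + 16)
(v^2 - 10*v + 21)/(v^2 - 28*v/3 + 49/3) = 3*(v - 3)/(3*v - 7)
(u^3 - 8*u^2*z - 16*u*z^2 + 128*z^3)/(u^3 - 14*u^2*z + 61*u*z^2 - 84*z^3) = (u^2 - 4*u*z - 32*z^2)/(u^2 - 10*u*z + 21*z^2)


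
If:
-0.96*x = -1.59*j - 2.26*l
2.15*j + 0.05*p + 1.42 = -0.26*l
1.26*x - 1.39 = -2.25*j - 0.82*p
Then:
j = -0.0183690332047434*x - 0.822322981461702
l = 0.437702107431656*x + 0.578536964833675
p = 3.95149598571809 - 1.48618253084064*x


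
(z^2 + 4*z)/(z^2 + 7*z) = (z + 4)/(z + 7)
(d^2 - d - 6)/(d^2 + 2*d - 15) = (d + 2)/(d + 5)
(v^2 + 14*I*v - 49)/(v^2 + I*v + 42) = (v + 7*I)/(v - 6*I)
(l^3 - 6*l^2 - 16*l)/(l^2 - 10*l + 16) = l*(l + 2)/(l - 2)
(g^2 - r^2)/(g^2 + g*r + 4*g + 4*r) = (g - r)/(g + 4)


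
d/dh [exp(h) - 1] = exp(h)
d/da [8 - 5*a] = -5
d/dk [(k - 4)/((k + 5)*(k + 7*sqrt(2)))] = ((4 - k)*(k + 5) + (4 - k)*(k + 7*sqrt(2)) + (k + 5)*(k + 7*sqrt(2)))/((k + 5)^2*(k + 7*sqrt(2))^2)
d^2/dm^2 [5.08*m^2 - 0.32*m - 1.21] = 10.1600000000000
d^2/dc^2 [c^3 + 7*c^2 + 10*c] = 6*c + 14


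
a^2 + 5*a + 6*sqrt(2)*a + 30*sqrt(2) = (a + 5)*(a + 6*sqrt(2))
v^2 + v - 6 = (v - 2)*(v + 3)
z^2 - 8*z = z*(z - 8)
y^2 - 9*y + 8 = (y - 8)*(y - 1)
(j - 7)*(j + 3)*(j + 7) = j^3 + 3*j^2 - 49*j - 147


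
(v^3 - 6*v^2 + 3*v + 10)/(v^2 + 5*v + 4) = (v^2 - 7*v + 10)/(v + 4)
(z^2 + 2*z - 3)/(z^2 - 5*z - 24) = (z - 1)/(z - 8)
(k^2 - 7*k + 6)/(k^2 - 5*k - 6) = (k - 1)/(k + 1)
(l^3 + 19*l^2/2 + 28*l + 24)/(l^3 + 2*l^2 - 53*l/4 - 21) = 2*(l + 4)/(2*l - 7)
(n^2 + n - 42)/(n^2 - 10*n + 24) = (n + 7)/(n - 4)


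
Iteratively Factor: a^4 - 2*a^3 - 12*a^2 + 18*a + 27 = (a + 1)*(a^3 - 3*a^2 - 9*a + 27) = (a - 3)*(a + 1)*(a^2 - 9) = (a - 3)*(a + 1)*(a + 3)*(a - 3)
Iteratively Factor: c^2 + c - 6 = (c - 2)*(c + 3)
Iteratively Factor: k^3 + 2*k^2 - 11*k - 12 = (k + 1)*(k^2 + k - 12) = (k + 1)*(k + 4)*(k - 3)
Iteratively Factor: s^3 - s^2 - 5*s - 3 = (s - 3)*(s^2 + 2*s + 1) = (s - 3)*(s + 1)*(s + 1)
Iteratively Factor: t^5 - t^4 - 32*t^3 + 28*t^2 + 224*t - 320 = (t + 4)*(t^4 - 5*t^3 - 12*t^2 + 76*t - 80) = (t - 2)*(t + 4)*(t^3 - 3*t^2 - 18*t + 40) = (t - 5)*(t - 2)*(t + 4)*(t^2 + 2*t - 8) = (t - 5)*(t - 2)^2*(t + 4)*(t + 4)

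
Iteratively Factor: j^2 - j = (j - 1)*(j)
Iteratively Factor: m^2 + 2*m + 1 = (m + 1)*(m + 1)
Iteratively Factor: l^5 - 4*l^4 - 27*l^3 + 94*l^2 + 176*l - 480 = (l - 4)*(l^4 - 27*l^2 - 14*l + 120) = (l - 5)*(l - 4)*(l^3 + 5*l^2 - 2*l - 24) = (l - 5)*(l - 4)*(l + 3)*(l^2 + 2*l - 8) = (l - 5)*(l - 4)*(l + 3)*(l + 4)*(l - 2)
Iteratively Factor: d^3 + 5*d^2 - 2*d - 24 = (d + 4)*(d^2 + d - 6) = (d + 3)*(d + 4)*(d - 2)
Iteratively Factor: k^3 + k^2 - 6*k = (k)*(k^2 + k - 6) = k*(k + 3)*(k - 2)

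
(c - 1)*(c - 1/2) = c^2 - 3*c/2 + 1/2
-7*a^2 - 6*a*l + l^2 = (-7*a + l)*(a + l)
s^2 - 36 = (s - 6)*(s + 6)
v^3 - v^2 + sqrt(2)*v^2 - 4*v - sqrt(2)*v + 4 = (v - 1)*(v - sqrt(2))*(v + 2*sqrt(2))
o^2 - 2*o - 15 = (o - 5)*(o + 3)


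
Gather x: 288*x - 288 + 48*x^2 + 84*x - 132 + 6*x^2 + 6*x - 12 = 54*x^2 + 378*x - 432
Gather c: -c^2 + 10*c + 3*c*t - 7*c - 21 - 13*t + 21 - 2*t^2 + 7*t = -c^2 + c*(3*t + 3) - 2*t^2 - 6*t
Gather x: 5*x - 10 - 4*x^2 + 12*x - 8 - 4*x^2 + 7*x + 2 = -8*x^2 + 24*x - 16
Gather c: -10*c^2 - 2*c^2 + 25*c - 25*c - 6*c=-12*c^2 - 6*c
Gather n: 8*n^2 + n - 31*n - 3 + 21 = 8*n^2 - 30*n + 18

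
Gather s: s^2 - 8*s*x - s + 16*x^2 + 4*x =s^2 + s*(-8*x - 1) + 16*x^2 + 4*x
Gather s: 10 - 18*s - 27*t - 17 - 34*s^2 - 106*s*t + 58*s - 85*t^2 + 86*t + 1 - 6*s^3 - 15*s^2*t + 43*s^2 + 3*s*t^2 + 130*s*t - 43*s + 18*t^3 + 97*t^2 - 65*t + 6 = -6*s^3 + s^2*(9 - 15*t) + s*(3*t^2 + 24*t - 3) + 18*t^3 + 12*t^2 - 6*t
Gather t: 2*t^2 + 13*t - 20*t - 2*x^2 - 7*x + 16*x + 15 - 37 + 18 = 2*t^2 - 7*t - 2*x^2 + 9*x - 4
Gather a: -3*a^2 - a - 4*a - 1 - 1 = -3*a^2 - 5*a - 2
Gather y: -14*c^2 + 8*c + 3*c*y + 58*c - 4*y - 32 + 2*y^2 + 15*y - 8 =-14*c^2 + 66*c + 2*y^2 + y*(3*c + 11) - 40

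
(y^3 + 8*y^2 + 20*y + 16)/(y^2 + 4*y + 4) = y + 4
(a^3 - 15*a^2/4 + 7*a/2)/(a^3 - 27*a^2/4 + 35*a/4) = (a - 2)/(a - 5)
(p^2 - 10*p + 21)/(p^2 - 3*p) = (p - 7)/p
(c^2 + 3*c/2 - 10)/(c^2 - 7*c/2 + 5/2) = (c + 4)/(c - 1)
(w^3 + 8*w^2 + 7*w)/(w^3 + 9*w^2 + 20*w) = (w^2 + 8*w + 7)/(w^2 + 9*w + 20)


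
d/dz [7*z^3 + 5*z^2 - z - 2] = 21*z^2 + 10*z - 1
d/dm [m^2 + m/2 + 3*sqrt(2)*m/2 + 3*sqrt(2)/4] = 2*m + 1/2 + 3*sqrt(2)/2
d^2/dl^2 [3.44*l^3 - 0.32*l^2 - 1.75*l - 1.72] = 20.64*l - 0.64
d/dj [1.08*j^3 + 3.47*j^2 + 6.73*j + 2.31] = 3.24*j^2 + 6.94*j + 6.73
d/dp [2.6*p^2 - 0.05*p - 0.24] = 5.2*p - 0.05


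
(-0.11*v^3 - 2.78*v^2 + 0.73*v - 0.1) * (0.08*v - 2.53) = -0.0088*v^4 + 0.0559*v^3 + 7.0918*v^2 - 1.8549*v + 0.253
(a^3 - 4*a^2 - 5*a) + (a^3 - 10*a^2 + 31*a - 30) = 2*a^3 - 14*a^2 + 26*a - 30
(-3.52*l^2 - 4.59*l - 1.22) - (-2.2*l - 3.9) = -3.52*l^2 - 2.39*l + 2.68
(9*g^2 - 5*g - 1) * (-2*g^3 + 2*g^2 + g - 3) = -18*g^5 + 28*g^4 + g^3 - 34*g^2 + 14*g + 3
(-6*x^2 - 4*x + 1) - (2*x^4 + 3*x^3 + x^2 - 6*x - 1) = -2*x^4 - 3*x^3 - 7*x^2 + 2*x + 2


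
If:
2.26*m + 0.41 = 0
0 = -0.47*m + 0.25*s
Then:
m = -0.18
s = -0.34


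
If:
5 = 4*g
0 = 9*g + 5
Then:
No Solution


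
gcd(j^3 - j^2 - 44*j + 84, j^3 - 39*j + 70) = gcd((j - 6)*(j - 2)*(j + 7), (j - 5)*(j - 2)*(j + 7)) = j^2 + 5*j - 14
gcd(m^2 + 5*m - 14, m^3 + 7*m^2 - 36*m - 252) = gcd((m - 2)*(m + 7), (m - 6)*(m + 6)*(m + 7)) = m + 7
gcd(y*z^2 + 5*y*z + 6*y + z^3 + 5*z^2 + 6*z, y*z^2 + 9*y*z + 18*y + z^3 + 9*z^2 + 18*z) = y*z + 3*y + z^2 + 3*z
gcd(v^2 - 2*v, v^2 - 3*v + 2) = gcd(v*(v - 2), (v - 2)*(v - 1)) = v - 2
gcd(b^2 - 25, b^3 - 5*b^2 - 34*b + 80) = b + 5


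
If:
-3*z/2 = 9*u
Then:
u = -z/6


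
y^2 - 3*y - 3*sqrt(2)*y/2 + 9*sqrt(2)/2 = (y - 3)*(y - 3*sqrt(2)/2)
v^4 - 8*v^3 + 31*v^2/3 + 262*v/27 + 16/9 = (v - 6)*(v - 8/3)*(v + 1/3)^2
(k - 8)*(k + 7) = k^2 - k - 56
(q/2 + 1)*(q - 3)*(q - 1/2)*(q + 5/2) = q^4/2 + q^3/2 - 37*q^2/8 - 43*q/8 + 15/4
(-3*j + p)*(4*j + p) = -12*j^2 + j*p + p^2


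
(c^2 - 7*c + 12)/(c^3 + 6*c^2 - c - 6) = (c^2 - 7*c + 12)/(c^3 + 6*c^2 - c - 6)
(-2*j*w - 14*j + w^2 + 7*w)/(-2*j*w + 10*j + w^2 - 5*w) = (w + 7)/(w - 5)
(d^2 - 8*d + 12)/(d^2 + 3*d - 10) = (d - 6)/(d + 5)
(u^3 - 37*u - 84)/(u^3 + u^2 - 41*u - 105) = (u + 4)/(u + 5)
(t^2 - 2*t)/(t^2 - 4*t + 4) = t/(t - 2)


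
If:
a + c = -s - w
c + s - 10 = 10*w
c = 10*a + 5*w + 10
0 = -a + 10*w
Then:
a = -100/21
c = -40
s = 950/21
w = -10/21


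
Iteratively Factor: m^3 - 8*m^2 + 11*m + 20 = (m - 4)*(m^2 - 4*m - 5) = (m - 4)*(m + 1)*(m - 5)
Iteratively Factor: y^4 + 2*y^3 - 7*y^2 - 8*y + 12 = (y - 2)*(y^3 + 4*y^2 + y - 6) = (y - 2)*(y + 2)*(y^2 + 2*y - 3) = (y - 2)*(y - 1)*(y + 2)*(y + 3)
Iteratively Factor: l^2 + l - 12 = (l - 3)*(l + 4)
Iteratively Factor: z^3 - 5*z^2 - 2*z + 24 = (z + 2)*(z^2 - 7*z + 12) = (z - 3)*(z + 2)*(z - 4)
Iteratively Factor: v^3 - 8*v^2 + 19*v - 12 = (v - 4)*(v^2 - 4*v + 3) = (v - 4)*(v - 3)*(v - 1)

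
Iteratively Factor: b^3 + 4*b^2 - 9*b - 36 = (b + 3)*(b^2 + b - 12) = (b - 3)*(b + 3)*(b + 4)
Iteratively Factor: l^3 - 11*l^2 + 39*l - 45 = (l - 5)*(l^2 - 6*l + 9) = (l - 5)*(l - 3)*(l - 3)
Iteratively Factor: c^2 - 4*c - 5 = (c + 1)*(c - 5)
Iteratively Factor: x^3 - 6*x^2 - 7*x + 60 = (x + 3)*(x^2 - 9*x + 20) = (x - 5)*(x + 3)*(x - 4)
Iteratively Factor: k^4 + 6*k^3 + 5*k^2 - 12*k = (k + 4)*(k^3 + 2*k^2 - 3*k) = (k + 3)*(k + 4)*(k^2 - k) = (k - 1)*(k + 3)*(k + 4)*(k)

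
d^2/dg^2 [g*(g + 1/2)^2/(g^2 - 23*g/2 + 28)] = 8*(232*g^3 - 2100*g^2 + 4662*g + 1729)/(8*g^6 - 276*g^5 + 3846*g^4 - 27623*g^3 + 107688*g^2 - 216384*g + 175616)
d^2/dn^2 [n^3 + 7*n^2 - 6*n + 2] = 6*n + 14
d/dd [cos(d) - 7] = -sin(d)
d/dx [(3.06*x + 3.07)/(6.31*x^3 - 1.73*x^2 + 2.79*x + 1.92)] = (-38.6172*x^3 - 52.8213*x^2 + 10.6222*x - 2.6901)/(39.8161*x^6 - 21.8326*x^5 + 38.2027*x^4 + 14.577*x^3 + 1.1409*x^2 + 10.7136*x + 3.6864)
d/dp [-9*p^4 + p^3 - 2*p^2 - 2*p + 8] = -36*p^3 + 3*p^2 - 4*p - 2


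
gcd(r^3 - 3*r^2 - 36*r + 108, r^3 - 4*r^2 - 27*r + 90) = r^2 - 9*r + 18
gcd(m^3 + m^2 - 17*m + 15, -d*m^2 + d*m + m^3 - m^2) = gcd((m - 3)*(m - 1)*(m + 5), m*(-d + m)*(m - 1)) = m - 1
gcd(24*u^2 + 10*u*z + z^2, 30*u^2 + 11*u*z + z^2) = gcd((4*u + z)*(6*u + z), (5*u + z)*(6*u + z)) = 6*u + z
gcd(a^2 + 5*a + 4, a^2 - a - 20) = a + 4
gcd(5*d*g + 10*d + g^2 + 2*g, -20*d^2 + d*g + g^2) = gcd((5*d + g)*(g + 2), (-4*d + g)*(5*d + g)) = 5*d + g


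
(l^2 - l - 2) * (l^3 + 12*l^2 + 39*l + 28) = l^5 + 11*l^4 + 25*l^3 - 35*l^2 - 106*l - 56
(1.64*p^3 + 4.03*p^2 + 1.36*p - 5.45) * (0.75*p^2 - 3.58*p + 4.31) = 1.23*p^5 - 2.8487*p^4 - 6.339*p^3 + 8.413*p^2 + 25.3726*p - 23.4895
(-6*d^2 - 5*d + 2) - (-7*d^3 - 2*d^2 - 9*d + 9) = 7*d^3 - 4*d^2 + 4*d - 7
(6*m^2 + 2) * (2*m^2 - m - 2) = 12*m^4 - 6*m^3 - 8*m^2 - 2*m - 4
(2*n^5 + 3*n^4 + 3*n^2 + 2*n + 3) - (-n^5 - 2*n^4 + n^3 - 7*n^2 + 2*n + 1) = 3*n^5 + 5*n^4 - n^3 + 10*n^2 + 2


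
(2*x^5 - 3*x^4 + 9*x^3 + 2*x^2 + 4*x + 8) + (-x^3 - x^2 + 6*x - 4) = 2*x^5 - 3*x^4 + 8*x^3 + x^2 + 10*x + 4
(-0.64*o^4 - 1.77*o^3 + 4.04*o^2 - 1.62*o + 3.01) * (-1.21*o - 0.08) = 0.7744*o^5 + 2.1929*o^4 - 4.7468*o^3 + 1.637*o^2 - 3.5125*o - 0.2408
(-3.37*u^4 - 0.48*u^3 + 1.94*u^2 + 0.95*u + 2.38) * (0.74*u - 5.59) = -2.4938*u^5 + 18.4831*u^4 + 4.1188*u^3 - 10.1416*u^2 - 3.5493*u - 13.3042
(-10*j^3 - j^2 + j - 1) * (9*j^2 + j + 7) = -90*j^5 - 19*j^4 - 62*j^3 - 15*j^2 + 6*j - 7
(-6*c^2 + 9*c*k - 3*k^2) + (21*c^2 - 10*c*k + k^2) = 15*c^2 - c*k - 2*k^2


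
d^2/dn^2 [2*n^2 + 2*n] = 4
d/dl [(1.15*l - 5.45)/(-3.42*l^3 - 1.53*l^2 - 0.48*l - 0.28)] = (7.866*l^3 - 54.1575*l^2 - 16.677*l - 2.938)/(11.6964*l^6 + 10.4652*l^5 + 5.6241*l^4 + 3.384*l^3 + 1.0872*l^2 + 0.2688*l + 0.0784)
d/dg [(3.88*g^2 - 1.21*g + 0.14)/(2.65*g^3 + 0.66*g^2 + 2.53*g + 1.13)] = (-10.282*g^4 + 6.413*g^3 + 9.502*g^2 + 8.584*g - 1.7215)/(7.0225*g^6 + 3.498*g^5 + 13.8446*g^4 + 9.3286*g^3 + 7.8925*g^2 + 5.7178*g + 1.2769)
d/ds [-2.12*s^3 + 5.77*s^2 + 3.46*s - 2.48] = -6.36*s^2 + 11.54*s + 3.46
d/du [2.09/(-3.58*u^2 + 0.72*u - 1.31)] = (14.9644*u - 1.5048)/(3.58*u^2 - 0.72*u + 1.31)^2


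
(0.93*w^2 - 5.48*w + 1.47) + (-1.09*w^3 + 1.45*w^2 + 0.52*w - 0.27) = -1.09*w^3 + 2.38*w^2 - 4.96*w + 1.2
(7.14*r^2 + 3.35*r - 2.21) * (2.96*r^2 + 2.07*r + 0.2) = 21.1344*r^4 + 24.6958*r^3 + 1.8209*r^2 - 3.9047*r - 0.442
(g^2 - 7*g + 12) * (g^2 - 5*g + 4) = g^4 - 12*g^3 + 51*g^2 - 88*g + 48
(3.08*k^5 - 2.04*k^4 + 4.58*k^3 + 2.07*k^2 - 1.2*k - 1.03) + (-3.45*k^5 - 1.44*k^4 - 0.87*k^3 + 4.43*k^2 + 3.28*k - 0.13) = -0.37*k^5 - 3.48*k^4 + 3.71*k^3 + 6.5*k^2 + 2.08*k - 1.16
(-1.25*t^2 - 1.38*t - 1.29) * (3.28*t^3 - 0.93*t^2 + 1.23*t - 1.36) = -4.1*t^5 - 3.3639*t^4 - 4.4853*t^3 + 1.2023*t^2 + 0.2901*t + 1.7544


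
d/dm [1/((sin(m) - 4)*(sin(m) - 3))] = (7 - 2*sin(m))*cos(m)/((sin(m) - 4)^2*(sin(m) - 3)^2)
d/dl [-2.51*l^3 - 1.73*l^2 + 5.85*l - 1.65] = -7.53*l^2 - 3.46*l + 5.85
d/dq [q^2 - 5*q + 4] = 2*q - 5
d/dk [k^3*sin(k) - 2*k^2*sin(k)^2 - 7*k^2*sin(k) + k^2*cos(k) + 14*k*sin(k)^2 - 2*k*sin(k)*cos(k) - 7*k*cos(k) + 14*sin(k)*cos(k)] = k^3*cos(k) + 2*k^2*sin(k) - 2*k^2*sin(2*k) - 7*k^2*cos(k) - 7*k*sin(k) + 14*k*sin(2*k) + 2*k*cos(k) - 2*k - sin(2*k) - 7*cos(k) + 7*cos(2*k) + 7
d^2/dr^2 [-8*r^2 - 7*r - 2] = -16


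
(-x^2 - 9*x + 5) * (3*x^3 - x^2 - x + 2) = -3*x^5 - 26*x^4 + 25*x^3 + 2*x^2 - 23*x + 10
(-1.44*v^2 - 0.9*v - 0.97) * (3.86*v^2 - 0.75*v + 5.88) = -5.5584*v^4 - 2.394*v^3 - 11.5364*v^2 - 4.5645*v - 5.7036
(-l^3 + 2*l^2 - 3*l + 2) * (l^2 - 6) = -l^5 + 2*l^4 + 3*l^3 - 10*l^2 + 18*l - 12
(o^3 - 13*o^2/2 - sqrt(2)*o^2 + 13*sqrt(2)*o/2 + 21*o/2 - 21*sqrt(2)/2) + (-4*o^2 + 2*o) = o^3 - 21*o^2/2 - sqrt(2)*o^2 + 13*sqrt(2)*o/2 + 25*o/2 - 21*sqrt(2)/2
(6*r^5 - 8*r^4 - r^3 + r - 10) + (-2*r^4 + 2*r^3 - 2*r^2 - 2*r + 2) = 6*r^5 - 10*r^4 + r^3 - 2*r^2 - r - 8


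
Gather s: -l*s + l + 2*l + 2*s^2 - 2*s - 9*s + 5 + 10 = 3*l + 2*s^2 + s*(-l - 11) + 15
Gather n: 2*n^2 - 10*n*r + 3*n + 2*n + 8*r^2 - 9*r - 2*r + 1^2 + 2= 2*n^2 + n*(5 - 10*r) + 8*r^2 - 11*r + 3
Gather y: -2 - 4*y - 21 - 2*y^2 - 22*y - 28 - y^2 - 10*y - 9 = -3*y^2 - 36*y - 60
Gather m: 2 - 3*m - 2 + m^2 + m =m^2 - 2*m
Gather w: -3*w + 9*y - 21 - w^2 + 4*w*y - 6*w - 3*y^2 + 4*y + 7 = -w^2 + w*(4*y - 9) - 3*y^2 + 13*y - 14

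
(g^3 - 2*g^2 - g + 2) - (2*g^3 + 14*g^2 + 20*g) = -g^3 - 16*g^2 - 21*g + 2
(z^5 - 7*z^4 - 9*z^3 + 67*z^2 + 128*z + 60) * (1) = z^5 - 7*z^4 - 9*z^3 + 67*z^2 + 128*z + 60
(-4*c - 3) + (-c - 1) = -5*c - 4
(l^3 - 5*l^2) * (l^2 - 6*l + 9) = l^5 - 11*l^4 + 39*l^3 - 45*l^2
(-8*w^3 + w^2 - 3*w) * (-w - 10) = 8*w^4 + 79*w^3 - 7*w^2 + 30*w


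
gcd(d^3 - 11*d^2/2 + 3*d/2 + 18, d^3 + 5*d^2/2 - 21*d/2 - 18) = d^2 - 3*d/2 - 9/2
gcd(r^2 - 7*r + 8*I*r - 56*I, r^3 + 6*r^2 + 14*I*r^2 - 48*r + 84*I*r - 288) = r + 8*I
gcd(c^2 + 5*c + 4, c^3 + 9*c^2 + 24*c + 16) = c^2 + 5*c + 4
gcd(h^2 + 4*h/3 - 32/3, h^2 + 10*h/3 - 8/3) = h + 4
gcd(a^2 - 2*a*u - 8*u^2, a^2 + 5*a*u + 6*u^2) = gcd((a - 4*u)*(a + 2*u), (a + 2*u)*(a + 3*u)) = a + 2*u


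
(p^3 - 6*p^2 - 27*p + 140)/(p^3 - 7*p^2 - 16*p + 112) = (p + 5)/(p + 4)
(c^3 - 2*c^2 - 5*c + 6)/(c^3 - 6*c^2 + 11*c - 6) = (c + 2)/(c - 2)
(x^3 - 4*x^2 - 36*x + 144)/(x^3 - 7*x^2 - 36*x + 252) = (x - 4)/(x - 7)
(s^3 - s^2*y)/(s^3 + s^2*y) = (s - y)/(s + y)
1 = 1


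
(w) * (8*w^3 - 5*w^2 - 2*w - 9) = 8*w^4 - 5*w^3 - 2*w^2 - 9*w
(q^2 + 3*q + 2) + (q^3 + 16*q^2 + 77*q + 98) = q^3 + 17*q^2 + 80*q + 100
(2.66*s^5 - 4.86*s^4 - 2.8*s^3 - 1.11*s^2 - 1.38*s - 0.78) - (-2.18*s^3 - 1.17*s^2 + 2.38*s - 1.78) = 2.66*s^5 - 4.86*s^4 - 0.62*s^3 + 0.0599999999999998*s^2 - 3.76*s + 1.0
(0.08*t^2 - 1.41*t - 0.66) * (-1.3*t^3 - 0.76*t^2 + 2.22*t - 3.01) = -0.104*t^5 + 1.7722*t^4 + 2.1072*t^3 - 2.8694*t^2 + 2.7789*t + 1.9866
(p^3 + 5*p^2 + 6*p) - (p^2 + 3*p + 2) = p^3 + 4*p^2 + 3*p - 2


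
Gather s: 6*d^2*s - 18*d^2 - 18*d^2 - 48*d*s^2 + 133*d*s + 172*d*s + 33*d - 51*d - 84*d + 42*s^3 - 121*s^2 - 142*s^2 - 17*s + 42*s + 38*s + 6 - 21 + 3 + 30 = -36*d^2 - 102*d + 42*s^3 + s^2*(-48*d - 263) + s*(6*d^2 + 305*d + 63) + 18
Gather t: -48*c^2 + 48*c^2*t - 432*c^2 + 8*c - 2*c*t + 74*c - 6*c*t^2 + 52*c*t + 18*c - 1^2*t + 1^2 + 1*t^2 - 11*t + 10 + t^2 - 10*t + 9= -480*c^2 + 100*c + t^2*(2 - 6*c) + t*(48*c^2 + 50*c - 22) + 20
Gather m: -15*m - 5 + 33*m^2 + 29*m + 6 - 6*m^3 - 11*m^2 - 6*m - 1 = -6*m^3 + 22*m^2 + 8*m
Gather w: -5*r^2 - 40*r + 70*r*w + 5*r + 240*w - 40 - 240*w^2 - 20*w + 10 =-5*r^2 - 35*r - 240*w^2 + w*(70*r + 220) - 30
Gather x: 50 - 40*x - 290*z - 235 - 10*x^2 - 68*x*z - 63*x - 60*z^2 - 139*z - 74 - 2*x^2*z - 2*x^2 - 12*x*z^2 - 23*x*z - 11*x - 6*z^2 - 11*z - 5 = x^2*(-2*z - 12) + x*(-12*z^2 - 91*z - 114) - 66*z^2 - 440*z - 264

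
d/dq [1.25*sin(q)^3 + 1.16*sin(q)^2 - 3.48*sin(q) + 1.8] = (3.75*sin(q)^2 + 2.32*sin(q) - 3.48)*cos(q)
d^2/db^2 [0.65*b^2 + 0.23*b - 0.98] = 1.30000000000000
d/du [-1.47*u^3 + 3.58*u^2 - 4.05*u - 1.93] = -4.41*u^2 + 7.16*u - 4.05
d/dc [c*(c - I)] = 2*c - I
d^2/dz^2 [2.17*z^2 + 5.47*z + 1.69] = 4.34000000000000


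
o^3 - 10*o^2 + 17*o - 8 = (o - 8)*(o - 1)^2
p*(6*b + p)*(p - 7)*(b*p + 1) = 6*b^2*p^3 - 42*b^2*p^2 + b*p^4 - 7*b*p^3 + 6*b*p^2 - 42*b*p + p^3 - 7*p^2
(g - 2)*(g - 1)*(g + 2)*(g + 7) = g^4 + 6*g^3 - 11*g^2 - 24*g + 28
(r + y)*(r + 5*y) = r^2 + 6*r*y + 5*y^2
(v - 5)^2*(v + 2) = v^3 - 8*v^2 + 5*v + 50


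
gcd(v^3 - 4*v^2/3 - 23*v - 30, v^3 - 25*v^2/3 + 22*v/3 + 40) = v^2 - 13*v/3 - 10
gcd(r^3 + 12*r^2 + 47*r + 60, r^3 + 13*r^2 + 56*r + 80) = r^2 + 9*r + 20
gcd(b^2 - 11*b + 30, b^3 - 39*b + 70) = b - 5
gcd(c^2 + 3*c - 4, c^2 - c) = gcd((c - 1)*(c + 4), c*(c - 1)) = c - 1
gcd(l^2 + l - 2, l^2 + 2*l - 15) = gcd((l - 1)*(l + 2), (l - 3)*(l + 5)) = 1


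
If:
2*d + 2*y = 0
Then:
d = -y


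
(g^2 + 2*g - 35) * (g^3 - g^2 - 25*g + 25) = g^5 + g^4 - 62*g^3 + 10*g^2 + 925*g - 875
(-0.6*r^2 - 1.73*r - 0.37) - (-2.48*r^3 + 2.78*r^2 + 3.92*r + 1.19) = 2.48*r^3 - 3.38*r^2 - 5.65*r - 1.56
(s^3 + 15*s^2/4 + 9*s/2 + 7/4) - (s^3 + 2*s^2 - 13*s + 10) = 7*s^2/4 + 35*s/2 - 33/4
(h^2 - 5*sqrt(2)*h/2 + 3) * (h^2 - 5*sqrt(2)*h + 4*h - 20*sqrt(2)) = h^4 - 15*sqrt(2)*h^3/2 + 4*h^3 - 30*sqrt(2)*h^2 + 28*h^2 - 15*sqrt(2)*h + 112*h - 60*sqrt(2)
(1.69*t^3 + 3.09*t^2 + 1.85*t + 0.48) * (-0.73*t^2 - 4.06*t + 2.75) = -1.2337*t^5 - 9.1171*t^4 - 9.2484*t^3 + 0.636099999999999*t^2 + 3.1387*t + 1.32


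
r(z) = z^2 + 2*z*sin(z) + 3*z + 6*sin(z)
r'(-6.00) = -14.20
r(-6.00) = 16.32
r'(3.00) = -2.60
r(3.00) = 19.69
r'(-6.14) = -15.21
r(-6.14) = 18.38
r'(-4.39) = -3.00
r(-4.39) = 3.47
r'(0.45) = 10.98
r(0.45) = 4.55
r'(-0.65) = 4.23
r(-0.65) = -4.37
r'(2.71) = -1.12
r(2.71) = 20.25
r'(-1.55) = -2.04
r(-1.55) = -5.15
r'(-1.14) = 0.46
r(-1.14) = -5.50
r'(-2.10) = -3.84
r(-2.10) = -3.44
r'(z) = 2*z*cos(z) + 2*z + 2*sin(z) + 6*cos(z) + 3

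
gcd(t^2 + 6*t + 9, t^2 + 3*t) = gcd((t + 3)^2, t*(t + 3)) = t + 3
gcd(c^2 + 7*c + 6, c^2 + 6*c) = c + 6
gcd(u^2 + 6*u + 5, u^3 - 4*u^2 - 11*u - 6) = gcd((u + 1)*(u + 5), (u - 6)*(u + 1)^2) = u + 1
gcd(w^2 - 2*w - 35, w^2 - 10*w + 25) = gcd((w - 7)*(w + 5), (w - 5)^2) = 1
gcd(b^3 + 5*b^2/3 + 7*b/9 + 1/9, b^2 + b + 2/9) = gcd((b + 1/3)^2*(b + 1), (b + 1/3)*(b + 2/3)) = b + 1/3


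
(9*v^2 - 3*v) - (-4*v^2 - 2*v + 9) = 13*v^2 - v - 9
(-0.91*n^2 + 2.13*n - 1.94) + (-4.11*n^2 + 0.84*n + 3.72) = -5.02*n^2 + 2.97*n + 1.78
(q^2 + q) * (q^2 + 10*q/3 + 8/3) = q^4 + 13*q^3/3 + 6*q^2 + 8*q/3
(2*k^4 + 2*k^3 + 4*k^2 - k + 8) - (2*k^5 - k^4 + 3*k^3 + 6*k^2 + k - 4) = -2*k^5 + 3*k^4 - k^3 - 2*k^2 - 2*k + 12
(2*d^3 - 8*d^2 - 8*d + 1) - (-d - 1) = 2*d^3 - 8*d^2 - 7*d + 2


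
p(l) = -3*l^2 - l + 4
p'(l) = -6*l - 1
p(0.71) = 1.78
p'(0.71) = -5.26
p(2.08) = -11.06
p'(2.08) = -13.48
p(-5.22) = -72.53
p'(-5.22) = 30.32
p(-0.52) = 3.71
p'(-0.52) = 2.12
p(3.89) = -45.29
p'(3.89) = -24.34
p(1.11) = -0.81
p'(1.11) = -7.66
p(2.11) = -11.47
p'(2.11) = -13.66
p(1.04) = -0.28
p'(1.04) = -7.24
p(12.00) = -440.00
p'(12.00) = -73.00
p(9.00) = -248.00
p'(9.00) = -55.00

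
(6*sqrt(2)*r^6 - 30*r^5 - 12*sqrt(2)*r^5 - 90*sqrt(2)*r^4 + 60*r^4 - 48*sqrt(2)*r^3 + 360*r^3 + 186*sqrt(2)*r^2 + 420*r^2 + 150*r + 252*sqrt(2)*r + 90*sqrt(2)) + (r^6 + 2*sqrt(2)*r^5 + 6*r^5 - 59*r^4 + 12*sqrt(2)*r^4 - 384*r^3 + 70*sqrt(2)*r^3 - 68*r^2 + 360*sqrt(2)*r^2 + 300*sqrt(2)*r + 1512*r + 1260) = r^6 + 6*sqrt(2)*r^6 - 24*r^5 - 10*sqrt(2)*r^5 - 78*sqrt(2)*r^4 + r^4 - 24*r^3 + 22*sqrt(2)*r^3 + 352*r^2 + 546*sqrt(2)*r^2 + 552*sqrt(2)*r + 1662*r + 90*sqrt(2) + 1260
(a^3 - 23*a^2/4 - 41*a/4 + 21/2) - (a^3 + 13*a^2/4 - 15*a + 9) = -9*a^2 + 19*a/4 + 3/2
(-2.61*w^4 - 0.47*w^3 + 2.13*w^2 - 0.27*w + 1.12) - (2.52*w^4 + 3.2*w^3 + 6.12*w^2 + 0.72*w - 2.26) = -5.13*w^4 - 3.67*w^3 - 3.99*w^2 - 0.99*w + 3.38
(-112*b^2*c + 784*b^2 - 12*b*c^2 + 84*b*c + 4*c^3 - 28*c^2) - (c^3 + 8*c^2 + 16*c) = -112*b^2*c + 784*b^2 - 12*b*c^2 + 84*b*c + 3*c^3 - 36*c^2 - 16*c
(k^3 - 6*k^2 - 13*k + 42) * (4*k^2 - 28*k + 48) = 4*k^5 - 52*k^4 + 164*k^3 + 244*k^2 - 1800*k + 2016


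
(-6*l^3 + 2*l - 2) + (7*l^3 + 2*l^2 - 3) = l^3 + 2*l^2 + 2*l - 5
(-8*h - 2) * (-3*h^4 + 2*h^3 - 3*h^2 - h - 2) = 24*h^5 - 10*h^4 + 20*h^3 + 14*h^2 + 18*h + 4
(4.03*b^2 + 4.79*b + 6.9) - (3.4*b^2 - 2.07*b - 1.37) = 0.63*b^2 + 6.86*b + 8.27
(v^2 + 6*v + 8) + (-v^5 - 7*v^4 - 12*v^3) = -v^5 - 7*v^4 - 12*v^3 + v^2 + 6*v + 8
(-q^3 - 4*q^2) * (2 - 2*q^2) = 2*q^5 + 8*q^4 - 2*q^3 - 8*q^2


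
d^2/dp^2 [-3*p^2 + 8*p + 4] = -6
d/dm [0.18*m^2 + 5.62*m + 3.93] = 0.36*m + 5.62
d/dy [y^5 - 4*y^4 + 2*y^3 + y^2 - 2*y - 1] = 5*y^4 - 16*y^3 + 6*y^2 + 2*y - 2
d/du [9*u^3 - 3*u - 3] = 27*u^2 - 3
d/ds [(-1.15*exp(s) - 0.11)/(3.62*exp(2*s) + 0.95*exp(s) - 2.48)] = (4.163*exp(2*s) + 0.7964*exp(s) + 2.9565)*exp(s)/(13.1044*exp(4*s) + 6.878*exp(3*s) - 17.0527*exp(2*s) - 4.712*exp(s) + 6.1504)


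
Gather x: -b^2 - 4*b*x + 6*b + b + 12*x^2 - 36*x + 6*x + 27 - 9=-b^2 + 7*b + 12*x^2 + x*(-4*b - 30) + 18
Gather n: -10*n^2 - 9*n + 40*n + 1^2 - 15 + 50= -10*n^2 + 31*n + 36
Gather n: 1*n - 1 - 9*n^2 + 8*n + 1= -9*n^2 + 9*n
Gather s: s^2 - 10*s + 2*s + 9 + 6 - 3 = s^2 - 8*s + 12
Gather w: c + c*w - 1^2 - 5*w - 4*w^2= c - 4*w^2 + w*(c - 5) - 1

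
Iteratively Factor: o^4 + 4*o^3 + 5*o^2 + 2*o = (o + 1)*(o^3 + 3*o^2 + 2*o) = o*(o + 1)*(o^2 + 3*o + 2) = o*(o + 1)^2*(o + 2)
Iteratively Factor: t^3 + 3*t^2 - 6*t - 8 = (t + 4)*(t^2 - t - 2) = (t - 2)*(t + 4)*(t + 1)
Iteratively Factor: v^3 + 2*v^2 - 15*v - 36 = (v + 3)*(v^2 - v - 12) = (v - 4)*(v + 3)*(v + 3)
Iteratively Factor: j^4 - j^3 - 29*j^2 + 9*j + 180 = (j + 3)*(j^3 - 4*j^2 - 17*j + 60) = (j + 3)*(j + 4)*(j^2 - 8*j + 15) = (j - 3)*(j + 3)*(j + 4)*(j - 5)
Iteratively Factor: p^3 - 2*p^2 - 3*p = (p + 1)*(p^2 - 3*p) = (p - 3)*(p + 1)*(p)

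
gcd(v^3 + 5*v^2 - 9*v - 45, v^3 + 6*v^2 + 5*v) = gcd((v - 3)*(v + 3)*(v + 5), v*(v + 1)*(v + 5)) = v + 5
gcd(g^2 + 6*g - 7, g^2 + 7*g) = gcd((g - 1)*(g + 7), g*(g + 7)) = g + 7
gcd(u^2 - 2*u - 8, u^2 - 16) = u - 4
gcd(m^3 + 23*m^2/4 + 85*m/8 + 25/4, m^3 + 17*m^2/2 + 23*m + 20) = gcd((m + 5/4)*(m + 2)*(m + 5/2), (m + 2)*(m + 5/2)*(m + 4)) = m^2 + 9*m/2 + 5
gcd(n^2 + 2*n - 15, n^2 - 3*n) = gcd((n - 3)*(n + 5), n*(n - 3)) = n - 3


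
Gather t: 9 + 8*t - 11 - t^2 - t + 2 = -t^2 + 7*t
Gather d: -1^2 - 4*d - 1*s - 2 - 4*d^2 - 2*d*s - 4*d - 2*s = -4*d^2 + d*(-2*s - 8) - 3*s - 3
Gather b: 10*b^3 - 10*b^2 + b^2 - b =10*b^3 - 9*b^2 - b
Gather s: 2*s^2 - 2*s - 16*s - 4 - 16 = 2*s^2 - 18*s - 20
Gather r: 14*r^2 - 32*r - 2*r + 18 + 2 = 14*r^2 - 34*r + 20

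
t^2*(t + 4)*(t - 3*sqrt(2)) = t^4 - 3*sqrt(2)*t^3 + 4*t^3 - 12*sqrt(2)*t^2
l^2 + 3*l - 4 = (l - 1)*(l + 4)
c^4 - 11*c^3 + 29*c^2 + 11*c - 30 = (c - 6)*(c - 5)*(c - 1)*(c + 1)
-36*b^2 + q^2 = (-6*b + q)*(6*b + q)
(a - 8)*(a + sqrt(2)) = a^2 - 8*a + sqrt(2)*a - 8*sqrt(2)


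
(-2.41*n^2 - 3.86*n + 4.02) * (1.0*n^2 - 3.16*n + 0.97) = -2.41*n^4 + 3.7556*n^3 + 13.8799*n^2 - 16.4474*n + 3.8994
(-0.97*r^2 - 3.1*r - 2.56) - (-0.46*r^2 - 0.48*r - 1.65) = -0.51*r^2 - 2.62*r - 0.91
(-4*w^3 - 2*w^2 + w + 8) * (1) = -4*w^3 - 2*w^2 + w + 8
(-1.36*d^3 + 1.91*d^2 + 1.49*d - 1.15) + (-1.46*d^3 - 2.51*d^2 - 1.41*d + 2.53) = -2.82*d^3 - 0.6*d^2 + 0.0800000000000001*d + 1.38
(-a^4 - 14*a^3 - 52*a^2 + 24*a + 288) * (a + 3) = -a^5 - 17*a^4 - 94*a^3 - 132*a^2 + 360*a + 864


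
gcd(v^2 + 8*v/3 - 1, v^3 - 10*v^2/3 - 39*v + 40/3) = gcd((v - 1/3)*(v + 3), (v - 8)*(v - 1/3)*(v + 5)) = v - 1/3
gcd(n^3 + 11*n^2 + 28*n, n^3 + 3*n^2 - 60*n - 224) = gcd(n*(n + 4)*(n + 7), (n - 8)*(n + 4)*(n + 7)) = n^2 + 11*n + 28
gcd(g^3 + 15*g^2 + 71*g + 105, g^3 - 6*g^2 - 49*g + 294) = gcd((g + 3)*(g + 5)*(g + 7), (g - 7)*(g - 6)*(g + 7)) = g + 7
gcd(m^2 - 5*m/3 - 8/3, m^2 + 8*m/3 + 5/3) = m + 1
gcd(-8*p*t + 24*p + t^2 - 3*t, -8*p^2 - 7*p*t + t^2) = 8*p - t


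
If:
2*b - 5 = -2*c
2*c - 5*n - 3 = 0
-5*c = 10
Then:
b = 9/2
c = -2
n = -7/5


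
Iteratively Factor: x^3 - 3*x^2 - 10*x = (x - 5)*(x^2 + 2*x) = x*(x - 5)*(x + 2)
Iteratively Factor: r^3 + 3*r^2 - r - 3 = (r + 3)*(r^2 - 1) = (r + 1)*(r + 3)*(r - 1)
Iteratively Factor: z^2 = (z)*(z)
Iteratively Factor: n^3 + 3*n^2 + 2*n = (n + 2)*(n^2 + n) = n*(n + 2)*(n + 1)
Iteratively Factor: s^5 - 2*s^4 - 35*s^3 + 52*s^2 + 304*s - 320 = (s + 4)*(s^4 - 6*s^3 - 11*s^2 + 96*s - 80) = (s - 5)*(s + 4)*(s^3 - s^2 - 16*s + 16) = (s - 5)*(s + 4)^2*(s^2 - 5*s + 4) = (s - 5)*(s - 4)*(s + 4)^2*(s - 1)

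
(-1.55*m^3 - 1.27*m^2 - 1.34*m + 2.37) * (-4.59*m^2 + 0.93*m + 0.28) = 7.1145*m^5 + 4.3878*m^4 + 4.5355*m^3 - 12.4801*m^2 + 1.8289*m + 0.6636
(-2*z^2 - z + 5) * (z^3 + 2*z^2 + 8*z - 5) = -2*z^5 - 5*z^4 - 13*z^3 + 12*z^2 + 45*z - 25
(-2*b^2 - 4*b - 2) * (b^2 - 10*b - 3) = -2*b^4 + 16*b^3 + 44*b^2 + 32*b + 6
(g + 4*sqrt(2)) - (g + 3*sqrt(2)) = sqrt(2)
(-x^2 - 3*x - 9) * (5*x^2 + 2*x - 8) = -5*x^4 - 17*x^3 - 43*x^2 + 6*x + 72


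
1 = 1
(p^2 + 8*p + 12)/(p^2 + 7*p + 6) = (p + 2)/(p + 1)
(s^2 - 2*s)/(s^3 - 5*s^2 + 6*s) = 1/(s - 3)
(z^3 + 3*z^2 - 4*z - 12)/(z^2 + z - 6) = z + 2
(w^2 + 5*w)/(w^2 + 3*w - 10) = w/(w - 2)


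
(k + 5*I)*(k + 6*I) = k^2 + 11*I*k - 30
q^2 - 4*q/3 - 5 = (q - 3)*(q + 5/3)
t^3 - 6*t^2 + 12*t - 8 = (t - 2)^3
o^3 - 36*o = o*(o - 6)*(o + 6)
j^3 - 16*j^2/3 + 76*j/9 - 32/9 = (j - 8/3)*(j - 2)*(j - 2/3)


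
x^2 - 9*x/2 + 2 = (x - 4)*(x - 1/2)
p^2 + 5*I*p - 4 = (p + I)*(p + 4*I)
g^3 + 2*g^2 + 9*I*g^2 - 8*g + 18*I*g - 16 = (g + 2)*(g + I)*(g + 8*I)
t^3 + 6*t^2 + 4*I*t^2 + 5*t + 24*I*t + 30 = (t + 6)*(t - I)*(t + 5*I)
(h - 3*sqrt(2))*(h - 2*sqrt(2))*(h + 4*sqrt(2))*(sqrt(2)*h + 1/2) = sqrt(2)*h^4 - 3*h^3/2 - 57*sqrt(2)*h^2/2 + 82*h + 24*sqrt(2)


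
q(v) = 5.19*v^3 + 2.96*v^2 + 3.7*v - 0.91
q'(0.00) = 3.70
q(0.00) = -0.91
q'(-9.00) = 1211.59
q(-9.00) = -3577.96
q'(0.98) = 24.46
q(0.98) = 10.44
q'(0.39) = 8.38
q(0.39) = 1.29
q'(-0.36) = 3.59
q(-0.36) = -2.10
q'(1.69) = 58.17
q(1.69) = 38.85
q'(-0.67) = 6.72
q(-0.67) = -3.62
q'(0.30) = 6.88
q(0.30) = 0.61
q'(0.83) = 19.34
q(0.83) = 7.17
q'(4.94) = 412.91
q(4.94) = 715.28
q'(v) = 15.57*v^2 + 5.92*v + 3.7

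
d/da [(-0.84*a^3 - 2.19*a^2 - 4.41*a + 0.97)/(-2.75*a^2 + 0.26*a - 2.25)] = (2.31*a^4 - 0.4368*a^3 - 7.0269*a^2 + 15.19*a + 9.6703)/(7.5625*a^4 - 1.43*a^3 + 12.4426*a^2 - 1.17*a + 5.0625)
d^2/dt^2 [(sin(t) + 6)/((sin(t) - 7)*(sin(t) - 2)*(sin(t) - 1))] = 2*(-2*sin(t)^6 - 14*sin(t)^5 + 315*sin(t)^4 - 1223*sin(t)^3 + 486*sin(t)^2 + 2716*sin(t) - 2656)/((sin(t) - 7)^3*(sin(t) - 2)^3*(sin(t) - 1)^2)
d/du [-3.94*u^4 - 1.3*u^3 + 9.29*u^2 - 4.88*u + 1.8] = -15.76*u^3 - 3.9*u^2 + 18.58*u - 4.88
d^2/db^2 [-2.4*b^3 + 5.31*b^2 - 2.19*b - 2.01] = 10.62 - 14.4*b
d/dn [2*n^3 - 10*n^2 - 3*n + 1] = 6*n^2 - 20*n - 3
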